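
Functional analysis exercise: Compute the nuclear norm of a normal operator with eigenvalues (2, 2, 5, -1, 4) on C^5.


For a normal operator, singular values equal |eigenvalues|.
Trace norm = sum |lambda_i| = 2 + 2 + 5 + 1 + 4
= 14

14


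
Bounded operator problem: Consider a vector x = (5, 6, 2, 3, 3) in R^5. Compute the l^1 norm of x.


The l^1 norm equals the sum of absolute values of all components.
||x||_1 = 5 + 6 + 2 + 3 + 3
= 19

19.0000


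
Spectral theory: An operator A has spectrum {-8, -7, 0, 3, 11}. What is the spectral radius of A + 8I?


Spectrum of A + 8I = {0, 1, 8, 11, 19}
Spectral radius = max |lambda| over the shifted spectrum
= max(0, 1, 8, 11, 19) = 19

19


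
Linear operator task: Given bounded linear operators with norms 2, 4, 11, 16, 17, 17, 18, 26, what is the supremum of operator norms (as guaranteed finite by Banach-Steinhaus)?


By the Uniform Boundedness Principle, the supremum of norms is finite.
sup_k ||T_k|| = max(2, 4, 11, 16, 17, 17, 18, 26) = 26

26


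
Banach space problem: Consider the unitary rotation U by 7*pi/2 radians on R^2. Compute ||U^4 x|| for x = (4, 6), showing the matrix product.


U is a rotation by theta = 7*pi/2
U^4 = rotation by 4*theta = 28*pi/2 = 0*pi/2 (mod 2*pi)
cos(0*pi/2) = 1.0000, sin(0*pi/2) = 0.0000
U^4 x = (1.0000 * 4 - 0.0000 * 6, 0.0000 * 4 + 1.0000 * 6)
= (4.0000, 6.0000)
||U^4 x|| = sqrt(4.0000^2 + 6.0000^2) = sqrt(52.0000) = 7.2111

7.2111


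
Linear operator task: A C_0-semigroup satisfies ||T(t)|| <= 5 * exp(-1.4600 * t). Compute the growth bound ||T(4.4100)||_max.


||T(4.4100)|| <= 5 * exp(-1.4600 * 4.4100)
= 5 * exp(-6.4386)
= 5 * 0.0016
= 0.0080

0.0080


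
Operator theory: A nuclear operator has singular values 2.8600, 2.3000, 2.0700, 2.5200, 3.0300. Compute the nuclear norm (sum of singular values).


The nuclear norm is the sum of all singular values.
||T||_1 = 2.8600 + 2.3000 + 2.0700 + 2.5200 + 3.0300
= 12.7800

12.7800


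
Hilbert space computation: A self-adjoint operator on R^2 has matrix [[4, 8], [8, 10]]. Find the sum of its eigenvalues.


For a self-adjoint (symmetric) matrix, the eigenvalues are real.
The sum of eigenvalues equals the trace of the matrix.
trace = 4 + 10 = 14

14


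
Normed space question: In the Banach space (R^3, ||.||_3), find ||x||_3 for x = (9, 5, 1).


The l^3 norm = (sum |x_i|^3)^(1/3)
Sum of 3th powers = 729 + 125 + 1 = 855
||x||_3 = (855)^(1/3) = 9.4912

9.4912


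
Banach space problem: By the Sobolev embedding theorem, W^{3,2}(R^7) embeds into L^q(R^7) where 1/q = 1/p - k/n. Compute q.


Using the Sobolev embedding formula: 1/q = 1/p - k/n
1/q = 1/2 - 3/7 = 1/14
q = 1/(1/14) = 14

14.0000


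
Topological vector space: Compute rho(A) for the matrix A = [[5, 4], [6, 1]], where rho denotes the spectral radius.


For a 2x2 matrix, eigenvalues satisfy lambda^2 - (trace)*lambda + det = 0
trace = 5 + 1 = 6
det = 5*1 - 4*6 = -19
discriminant = 6^2 - 4*(-19) = 112
spectral radius = max |eigenvalue| = 8.2915

8.2915


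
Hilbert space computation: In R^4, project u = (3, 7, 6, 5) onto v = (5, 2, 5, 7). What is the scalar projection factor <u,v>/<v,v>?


Computing <u,v> = 3*5 + 7*2 + 6*5 + 5*7 = 94
Computing <v,v> = 5^2 + 2^2 + 5^2 + 7^2 = 103
Projection coefficient = 94/103 = 0.9126

0.9126


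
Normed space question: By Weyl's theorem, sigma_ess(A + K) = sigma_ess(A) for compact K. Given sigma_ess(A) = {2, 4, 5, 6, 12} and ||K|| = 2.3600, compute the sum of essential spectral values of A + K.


By Weyl's theorem, the essential spectrum is invariant under compact perturbations.
sigma_ess(A + K) = sigma_ess(A) = {2, 4, 5, 6, 12}
Sum = 2 + 4 + 5 + 6 + 12 = 29

29


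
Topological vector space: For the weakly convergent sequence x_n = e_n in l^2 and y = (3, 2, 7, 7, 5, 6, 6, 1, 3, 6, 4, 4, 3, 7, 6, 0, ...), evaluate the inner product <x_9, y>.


x_9 = e_9 is the standard basis vector with 1 in position 9.
<x_9, y> = y_9 = 3
As n -> infinity, <x_n, y> -> 0, confirming weak convergence of (x_n) to 0.

3


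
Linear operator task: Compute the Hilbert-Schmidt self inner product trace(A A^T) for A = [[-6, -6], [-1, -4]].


trace(A * A^T) = sum of squares of all entries
= (-6)^2 + (-6)^2 + (-1)^2 + (-4)^2
= 36 + 36 + 1 + 16
= 89

89


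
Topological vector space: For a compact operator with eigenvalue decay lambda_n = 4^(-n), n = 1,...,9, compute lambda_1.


The eigenvalue formula gives lambda_1 = 1/4^1
= 1/4
= 0.2500

0.2500


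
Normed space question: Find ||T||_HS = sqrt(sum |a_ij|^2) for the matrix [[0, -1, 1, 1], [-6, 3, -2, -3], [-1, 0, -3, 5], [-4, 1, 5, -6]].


The Hilbert-Schmidt norm is sqrt(sum of squares of all entries).
Sum of squares = 0^2 + (-1)^2 + 1^2 + 1^2 + (-6)^2 + 3^2 + (-2)^2 + (-3)^2 + (-1)^2 + 0^2 + (-3)^2 + 5^2 + (-4)^2 + 1^2 + 5^2 + (-6)^2
= 0 + 1 + 1 + 1 + 36 + 9 + 4 + 9 + 1 + 0 + 9 + 25 + 16 + 1 + 25 + 36 = 174
||T||_HS = sqrt(174) = 13.1909

13.1909


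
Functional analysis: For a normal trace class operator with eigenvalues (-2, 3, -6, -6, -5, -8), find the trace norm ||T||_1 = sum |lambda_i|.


For a normal operator, singular values equal |eigenvalues|.
Trace norm = sum |lambda_i| = 2 + 3 + 6 + 6 + 5 + 8
= 30

30


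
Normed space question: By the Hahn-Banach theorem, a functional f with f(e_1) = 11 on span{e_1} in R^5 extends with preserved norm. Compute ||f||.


The norm of f is given by ||f|| = sup_{||x||=1} |f(x)|.
On span{e_1}, ||e_1|| = 1, so ||f|| = |f(e_1)| / ||e_1||
= |11| / 1 = 11.0000

11.0000


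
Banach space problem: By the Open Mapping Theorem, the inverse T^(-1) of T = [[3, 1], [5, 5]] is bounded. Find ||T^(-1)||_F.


det(T) = 3*5 - 1*5 = 10
T^(-1) = (1/10) * [[5, -1], [-5, 3]] = [[0.5000, -0.1000], [-0.5000, 0.3000]]
||T^(-1)||_F^2 = 0.5000^2 + (-0.1000)^2 + (-0.5000)^2 + 0.3000^2 = 0.6000
||T^(-1)||_F = sqrt(0.6000) = 0.7746

0.7746


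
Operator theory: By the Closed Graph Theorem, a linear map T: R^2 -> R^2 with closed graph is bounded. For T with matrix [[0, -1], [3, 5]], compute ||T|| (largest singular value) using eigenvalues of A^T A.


A^T A = [[9, 15], [15, 26]]
trace(A^T A) = 35, det(A^T A) = 9
discriminant = 35^2 - 4*9 = 1189
Largest eigenvalue of A^T A = (trace + sqrt(disc))/2 = 34.7409
||T|| = sqrt(34.7409) = 5.8941

5.8941


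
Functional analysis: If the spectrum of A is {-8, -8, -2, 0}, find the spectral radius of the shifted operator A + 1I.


Spectrum of A + 1I = {-7, -7, -1, 1}
Spectral radius = max |lambda| over the shifted spectrum
= max(7, 7, 1, 1) = 7

7


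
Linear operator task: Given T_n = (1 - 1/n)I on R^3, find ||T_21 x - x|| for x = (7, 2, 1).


T_21 x - x = (1 - 1/21)x - x = -x/21
||x|| = sqrt(54) = 7.3485
||T_21 x - x|| = ||x||/21 = 7.3485/21 = 0.3499

0.3499


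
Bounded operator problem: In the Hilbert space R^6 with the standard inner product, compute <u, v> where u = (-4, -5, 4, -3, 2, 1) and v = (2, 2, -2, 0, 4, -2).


Computing the standard inner product <u, v> = sum u_i * v_i
= -4*2 + -5*2 + 4*-2 + -3*0 + 2*4 + 1*-2
= -8 + -10 + -8 + 0 + 8 + -2
= -20

-20


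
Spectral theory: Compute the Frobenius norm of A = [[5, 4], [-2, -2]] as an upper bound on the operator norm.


||A||_F^2 = sum a_ij^2
= 5^2 + 4^2 + (-2)^2 + (-2)^2
= 25 + 16 + 4 + 4 = 49
||A||_F = sqrt(49) = 7.0000

7.0000


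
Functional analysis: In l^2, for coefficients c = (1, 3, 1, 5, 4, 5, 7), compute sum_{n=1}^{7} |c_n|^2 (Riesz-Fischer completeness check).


sum |c_n|^2 = 1^2 + 3^2 + 1^2 + 5^2 + 4^2 + 5^2 + 7^2
= 1 + 9 + 1 + 25 + 16 + 25 + 49
= 126

126


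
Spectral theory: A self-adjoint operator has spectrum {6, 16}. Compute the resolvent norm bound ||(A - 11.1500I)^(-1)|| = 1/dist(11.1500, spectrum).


dist(11.1500, {6, 16}) = min(|11.1500 - 6|, |11.1500 - 16|)
= min(5.1500, 4.8500) = 4.8500
Resolvent bound = 1/4.8500 = 0.2062

0.2062


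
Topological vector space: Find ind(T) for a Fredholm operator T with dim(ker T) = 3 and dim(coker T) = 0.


The Fredholm index is defined as ind(T) = dim(ker T) - dim(coker T)
= 3 - 0
= 3

3


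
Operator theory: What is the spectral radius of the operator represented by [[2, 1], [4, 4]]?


For a 2x2 matrix, eigenvalues satisfy lambda^2 - (trace)*lambda + det = 0
trace = 2 + 4 = 6
det = 2*4 - 1*4 = 4
discriminant = 6^2 - 4*(4) = 20
spectral radius = max |eigenvalue| = 5.2361

5.2361


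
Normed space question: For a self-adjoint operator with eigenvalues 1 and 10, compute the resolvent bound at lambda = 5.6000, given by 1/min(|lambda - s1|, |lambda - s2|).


dist(5.6000, {1, 10}) = min(|5.6000 - 1|, |5.6000 - 10|)
= min(4.6000, 4.4000) = 4.4000
Resolvent bound = 1/4.4000 = 0.2273

0.2273


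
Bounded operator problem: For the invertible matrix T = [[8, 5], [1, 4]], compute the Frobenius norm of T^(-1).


det(T) = 8*4 - 5*1 = 27
T^(-1) = (1/27) * [[4, -5], [-1, 8]] = [[0.1481, -0.1852], [-0.0370, 0.2963]]
||T^(-1)||_F^2 = 0.1481^2 + (-0.1852)^2 + (-0.0370)^2 + 0.2963^2 = 0.1454
||T^(-1)||_F = sqrt(0.1454) = 0.3813

0.3813


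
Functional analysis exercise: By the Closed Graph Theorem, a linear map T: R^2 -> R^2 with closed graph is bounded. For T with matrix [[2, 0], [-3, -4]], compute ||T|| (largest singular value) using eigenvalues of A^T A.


A^T A = [[13, 12], [12, 16]]
trace(A^T A) = 29, det(A^T A) = 64
discriminant = 29^2 - 4*64 = 585
Largest eigenvalue of A^T A = (trace + sqrt(disc))/2 = 26.5934
||T|| = sqrt(26.5934) = 5.1569

5.1569


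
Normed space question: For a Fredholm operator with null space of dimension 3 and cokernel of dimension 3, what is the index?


The Fredholm index is defined as ind(T) = dim(ker T) - dim(coker T)
= 3 - 3
= 0

0


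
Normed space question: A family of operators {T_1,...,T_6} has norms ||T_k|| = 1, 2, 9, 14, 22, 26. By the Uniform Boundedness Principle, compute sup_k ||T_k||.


By the Uniform Boundedness Principle, the supremum of norms is finite.
sup_k ||T_k|| = max(1, 2, 9, 14, 22, 26) = 26

26


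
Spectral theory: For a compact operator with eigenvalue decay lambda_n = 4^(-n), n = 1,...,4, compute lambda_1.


The eigenvalue formula gives lambda_1 = 1/4^1
= 1/4
= 0.2500

0.2500


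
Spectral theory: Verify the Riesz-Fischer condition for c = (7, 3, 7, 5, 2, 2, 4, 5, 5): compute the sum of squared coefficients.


sum |c_n|^2 = 7^2 + 3^2 + 7^2 + 5^2 + 2^2 + 2^2 + 4^2 + 5^2 + 5^2
= 49 + 9 + 49 + 25 + 4 + 4 + 16 + 25 + 25
= 206

206


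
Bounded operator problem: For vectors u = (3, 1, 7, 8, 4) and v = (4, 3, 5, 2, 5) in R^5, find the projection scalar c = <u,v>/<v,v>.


Computing <u,v> = 3*4 + 1*3 + 7*5 + 8*2 + 4*5 = 86
Computing <v,v> = 4^2 + 3^2 + 5^2 + 2^2 + 5^2 = 79
Projection coefficient = 86/79 = 1.0886

1.0886


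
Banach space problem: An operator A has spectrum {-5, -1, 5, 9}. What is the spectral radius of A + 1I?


Spectrum of A + 1I = {-4, 0, 6, 10}
Spectral radius = max |lambda| over the shifted spectrum
= max(4, 0, 6, 10) = 10

10


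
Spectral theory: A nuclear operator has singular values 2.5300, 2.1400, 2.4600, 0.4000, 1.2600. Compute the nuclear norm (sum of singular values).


The nuclear norm is the sum of all singular values.
||T||_1 = 2.5300 + 2.1400 + 2.4600 + 0.4000 + 1.2600
= 8.7900

8.7900


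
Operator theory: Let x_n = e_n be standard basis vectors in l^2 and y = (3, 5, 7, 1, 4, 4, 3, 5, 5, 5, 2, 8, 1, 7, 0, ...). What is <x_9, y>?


x_9 = e_9 is the standard basis vector with 1 in position 9.
<x_9, y> = y_9 = 5
As n -> infinity, <x_n, y> -> 0, confirming weak convergence of (x_n) to 0.

5


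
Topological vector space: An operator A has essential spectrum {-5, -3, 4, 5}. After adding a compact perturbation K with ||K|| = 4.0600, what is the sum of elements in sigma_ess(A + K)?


By Weyl's theorem, the essential spectrum is invariant under compact perturbations.
sigma_ess(A + K) = sigma_ess(A) = {-5, -3, 4, 5}
Sum = -5 + -3 + 4 + 5 = 1

1


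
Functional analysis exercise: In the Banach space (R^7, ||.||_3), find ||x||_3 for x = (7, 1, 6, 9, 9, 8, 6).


The l^3 norm = (sum |x_i|^3)^(1/3)
Sum of 3th powers = 343 + 1 + 216 + 729 + 729 + 512 + 216 = 2746
||x||_3 = (2746)^(1/3) = 14.0034

14.0034


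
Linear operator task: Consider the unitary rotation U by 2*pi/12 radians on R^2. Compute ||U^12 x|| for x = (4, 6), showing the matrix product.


U is a rotation by theta = 2*pi/12
U^12 = rotation by 12*theta = 24*pi/12 = 0*pi/12 (mod 2*pi)
cos(0*pi/12) = 1.0000, sin(0*pi/12) = 0.0000
U^12 x = (1.0000 * 4 - 0.0000 * 6, 0.0000 * 4 + 1.0000 * 6)
= (4.0000, 6.0000)
||U^12 x|| = sqrt(4.0000^2 + 6.0000^2) = sqrt(52.0000) = 7.2111

7.2111


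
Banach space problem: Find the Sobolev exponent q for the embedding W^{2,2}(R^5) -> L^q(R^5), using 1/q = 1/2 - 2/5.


Using the Sobolev embedding formula: 1/q = 1/p - k/n
1/q = 1/2 - 2/5 = 1/10
q = 1/(1/10) = 10

10.0000


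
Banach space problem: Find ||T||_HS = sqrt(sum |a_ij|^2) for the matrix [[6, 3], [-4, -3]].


The Hilbert-Schmidt norm is sqrt(sum of squares of all entries).
Sum of squares = 6^2 + 3^2 + (-4)^2 + (-3)^2
= 36 + 9 + 16 + 9 = 70
||T||_HS = sqrt(70) = 8.3666

8.3666


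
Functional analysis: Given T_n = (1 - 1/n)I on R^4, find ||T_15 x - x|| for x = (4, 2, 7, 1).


T_15 x - x = (1 - 1/15)x - x = -x/15
||x|| = sqrt(70) = 8.3666
||T_15 x - x|| = ||x||/15 = 8.3666/15 = 0.5578

0.5578


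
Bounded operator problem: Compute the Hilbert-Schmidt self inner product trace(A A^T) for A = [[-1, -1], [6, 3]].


trace(A * A^T) = sum of squares of all entries
= (-1)^2 + (-1)^2 + 6^2 + 3^2
= 1 + 1 + 36 + 9
= 47

47


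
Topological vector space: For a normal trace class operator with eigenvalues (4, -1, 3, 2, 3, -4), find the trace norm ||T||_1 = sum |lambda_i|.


For a normal operator, singular values equal |eigenvalues|.
Trace norm = sum |lambda_i| = 4 + 1 + 3 + 2 + 3 + 4
= 17

17


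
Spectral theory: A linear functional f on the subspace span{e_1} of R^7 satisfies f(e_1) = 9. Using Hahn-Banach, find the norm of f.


The norm of f is given by ||f|| = sup_{||x||=1} |f(x)|.
On span{e_1}, ||e_1|| = 1, so ||f|| = |f(e_1)| / ||e_1||
= |9| / 1 = 9.0000

9.0000


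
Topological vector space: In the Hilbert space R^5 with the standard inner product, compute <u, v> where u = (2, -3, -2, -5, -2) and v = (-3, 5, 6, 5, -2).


Computing the standard inner product <u, v> = sum u_i * v_i
= 2*-3 + -3*5 + -2*6 + -5*5 + -2*-2
= -6 + -15 + -12 + -25 + 4
= -54

-54


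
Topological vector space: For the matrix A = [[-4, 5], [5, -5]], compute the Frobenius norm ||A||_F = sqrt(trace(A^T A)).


||A||_F^2 = sum a_ij^2
= (-4)^2 + 5^2 + 5^2 + (-5)^2
= 16 + 25 + 25 + 25 = 91
||A||_F = sqrt(91) = 9.5394

9.5394


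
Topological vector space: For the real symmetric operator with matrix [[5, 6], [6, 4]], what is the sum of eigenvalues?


For a self-adjoint (symmetric) matrix, the eigenvalues are real.
The sum of eigenvalues equals the trace of the matrix.
trace = 5 + 4 = 9

9


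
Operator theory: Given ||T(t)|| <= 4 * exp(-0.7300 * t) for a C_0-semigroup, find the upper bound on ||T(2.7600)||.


||T(2.7600)|| <= 4 * exp(-0.7300 * 2.7600)
= 4 * exp(-2.0148)
= 4 * 0.1333
= 0.5334

0.5334


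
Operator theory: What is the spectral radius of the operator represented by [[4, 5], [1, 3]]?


For a 2x2 matrix, eigenvalues satisfy lambda^2 - (trace)*lambda + det = 0
trace = 4 + 3 = 7
det = 4*3 - 5*1 = 7
discriminant = 7^2 - 4*(7) = 21
spectral radius = max |eigenvalue| = 5.7913

5.7913


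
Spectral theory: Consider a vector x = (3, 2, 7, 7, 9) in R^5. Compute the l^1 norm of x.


The l^1 norm equals the sum of absolute values of all components.
||x||_1 = 3 + 2 + 7 + 7 + 9
= 28

28.0000


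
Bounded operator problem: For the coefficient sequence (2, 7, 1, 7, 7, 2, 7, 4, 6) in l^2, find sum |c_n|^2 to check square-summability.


sum |c_n|^2 = 2^2 + 7^2 + 1^2 + 7^2 + 7^2 + 2^2 + 7^2 + 4^2 + 6^2
= 4 + 49 + 1 + 49 + 49 + 4 + 49 + 16 + 36
= 257

257


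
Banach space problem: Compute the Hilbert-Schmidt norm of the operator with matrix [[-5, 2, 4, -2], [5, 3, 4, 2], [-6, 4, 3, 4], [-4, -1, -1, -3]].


The Hilbert-Schmidt norm is sqrt(sum of squares of all entries).
Sum of squares = (-5)^2 + 2^2 + 4^2 + (-2)^2 + 5^2 + 3^2 + 4^2 + 2^2 + (-6)^2 + 4^2 + 3^2 + 4^2 + (-4)^2 + (-1)^2 + (-1)^2 + (-3)^2
= 25 + 4 + 16 + 4 + 25 + 9 + 16 + 4 + 36 + 16 + 9 + 16 + 16 + 1 + 1 + 9 = 207
||T||_HS = sqrt(207) = 14.3875

14.3875


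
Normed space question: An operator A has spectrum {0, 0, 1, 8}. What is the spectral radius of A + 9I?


Spectrum of A + 9I = {9, 9, 10, 17}
Spectral radius = max |lambda| over the shifted spectrum
= max(9, 9, 10, 17) = 17

17


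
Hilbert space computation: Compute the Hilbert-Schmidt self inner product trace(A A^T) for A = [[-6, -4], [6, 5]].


trace(A * A^T) = sum of squares of all entries
= (-6)^2 + (-4)^2 + 6^2 + 5^2
= 36 + 16 + 36 + 25
= 113

113


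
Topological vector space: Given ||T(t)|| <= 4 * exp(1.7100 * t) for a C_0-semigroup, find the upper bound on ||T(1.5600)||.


||T(1.5600)|| <= 4 * exp(1.7100 * 1.5600)
= 4 * exp(2.6676)
= 4 * 14.4054
= 57.6214

57.6214


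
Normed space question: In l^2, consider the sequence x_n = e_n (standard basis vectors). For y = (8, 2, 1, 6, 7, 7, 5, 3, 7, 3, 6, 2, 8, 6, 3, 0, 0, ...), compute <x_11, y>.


x_11 = e_11 is the standard basis vector with 1 in position 11.
<x_11, y> = y_11 = 6
As n -> infinity, <x_n, y> -> 0, confirming weak convergence of (x_n) to 0.

6


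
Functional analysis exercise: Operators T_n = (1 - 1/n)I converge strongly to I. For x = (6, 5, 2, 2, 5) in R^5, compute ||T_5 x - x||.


T_5 x - x = (1 - 1/5)x - x = -x/5
||x|| = sqrt(94) = 9.6954
||T_5 x - x|| = ||x||/5 = 9.6954/5 = 1.9391

1.9391


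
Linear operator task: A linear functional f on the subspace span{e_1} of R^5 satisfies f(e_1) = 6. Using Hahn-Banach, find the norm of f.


The norm of f is given by ||f|| = sup_{||x||=1} |f(x)|.
On span{e_1}, ||e_1|| = 1, so ||f|| = |f(e_1)| / ||e_1||
= |6| / 1 = 6.0000

6.0000


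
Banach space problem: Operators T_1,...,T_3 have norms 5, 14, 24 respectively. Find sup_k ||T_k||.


By the Uniform Boundedness Principle, the supremum of norms is finite.
sup_k ||T_k|| = max(5, 14, 24) = 24

24


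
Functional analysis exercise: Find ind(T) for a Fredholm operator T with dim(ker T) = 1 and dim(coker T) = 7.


The Fredholm index is defined as ind(T) = dim(ker T) - dim(coker T)
= 1 - 7
= -6

-6


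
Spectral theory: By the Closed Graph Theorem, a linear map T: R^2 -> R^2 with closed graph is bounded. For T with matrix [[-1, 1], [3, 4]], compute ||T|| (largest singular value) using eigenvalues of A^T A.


A^T A = [[10, 11], [11, 17]]
trace(A^T A) = 27, det(A^T A) = 49
discriminant = 27^2 - 4*49 = 533
Largest eigenvalue of A^T A = (trace + sqrt(disc))/2 = 25.0434
||T|| = sqrt(25.0434) = 5.0043

5.0043


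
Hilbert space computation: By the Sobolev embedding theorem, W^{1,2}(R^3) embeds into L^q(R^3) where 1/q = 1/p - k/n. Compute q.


Using the Sobolev embedding formula: 1/q = 1/p - k/n
1/q = 1/2 - 1/3 = 1/6
q = 1/(1/6) = 6

6.0000


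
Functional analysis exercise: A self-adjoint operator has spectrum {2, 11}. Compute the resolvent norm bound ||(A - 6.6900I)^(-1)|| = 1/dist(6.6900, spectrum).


dist(6.6900, {2, 11}) = min(|6.6900 - 2|, |6.6900 - 11|)
= min(4.6900, 4.3100) = 4.3100
Resolvent bound = 1/4.3100 = 0.2320

0.2320


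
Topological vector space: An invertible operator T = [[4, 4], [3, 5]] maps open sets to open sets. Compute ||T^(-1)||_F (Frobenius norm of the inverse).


det(T) = 4*5 - 4*3 = 8
T^(-1) = (1/8) * [[5, -4], [-3, 4]] = [[0.6250, -0.5000], [-0.3750, 0.5000]]
||T^(-1)||_F^2 = 0.6250^2 + (-0.5000)^2 + (-0.3750)^2 + 0.5000^2 = 1.0312
||T^(-1)||_F = sqrt(1.0312) = 1.0155

1.0155


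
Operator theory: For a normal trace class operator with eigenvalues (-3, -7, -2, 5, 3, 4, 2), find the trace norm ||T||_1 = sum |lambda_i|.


For a normal operator, singular values equal |eigenvalues|.
Trace norm = sum |lambda_i| = 3 + 7 + 2 + 5 + 3 + 4 + 2
= 26

26


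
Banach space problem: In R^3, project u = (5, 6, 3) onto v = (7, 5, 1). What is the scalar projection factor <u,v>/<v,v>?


Computing <u,v> = 5*7 + 6*5 + 3*1 = 68
Computing <v,v> = 7^2 + 5^2 + 1^2 = 75
Projection coefficient = 68/75 = 0.9067

0.9067


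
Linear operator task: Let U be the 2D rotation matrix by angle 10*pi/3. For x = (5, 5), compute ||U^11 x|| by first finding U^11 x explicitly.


U is a rotation by theta = 10*pi/3
U^11 = rotation by 11*theta = 110*pi/3 = 2*pi/3 (mod 2*pi)
cos(2*pi/3) = -0.5000, sin(2*pi/3) = 0.8660
U^11 x = (-0.5000 * 5 - 0.8660 * 5, 0.8660 * 5 + -0.5000 * 5)
= (-6.8301, 1.8301)
||U^11 x|| = sqrt((-6.8301)^2 + 1.8301^2) = sqrt(50.0000) = 7.0711

7.0711


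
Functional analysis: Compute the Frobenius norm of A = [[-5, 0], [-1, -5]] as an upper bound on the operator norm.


||A||_F^2 = sum a_ij^2
= (-5)^2 + 0^2 + (-1)^2 + (-5)^2
= 25 + 0 + 1 + 25 = 51
||A||_F = sqrt(51) = 7.1414

7.1414


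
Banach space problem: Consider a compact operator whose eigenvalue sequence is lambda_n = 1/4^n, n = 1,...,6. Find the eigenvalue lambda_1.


The eigenvalue formula gives lambda_1 = 1/4^1
= 1/4
= 0.2500

0.2500


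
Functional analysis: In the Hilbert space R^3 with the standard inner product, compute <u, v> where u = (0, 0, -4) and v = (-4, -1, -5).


Computing the standard inner product <u, v> = sum u_i * v_i
= 0*-4 + 0*-1 + -4*-5
= 0 + 0 + 20
= 20

20


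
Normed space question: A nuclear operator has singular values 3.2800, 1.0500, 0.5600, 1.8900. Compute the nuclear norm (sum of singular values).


The nuclear norm is the sum of all singular values.
||T||_1 = 3.2800 + 1.0500 + 0.5600 + 1.8900
= 6.7800

6.7800


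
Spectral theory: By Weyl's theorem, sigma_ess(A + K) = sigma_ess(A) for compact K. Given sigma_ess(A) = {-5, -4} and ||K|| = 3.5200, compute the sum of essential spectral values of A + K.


By Weyl's theorem, the essential spectrum is invariant under compact perturbations.
sigma_ess(A + K) = sigma_ess(A) = {-5, -4}
Sum = -5 + -4 = -9

-9


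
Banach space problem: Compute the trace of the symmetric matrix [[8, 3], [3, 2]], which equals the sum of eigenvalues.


For a self-adjoint (symmetric) matrix, the eigenvalues are real.
The sum of eigenvalues equals the trace of the matrix.
trace = 8 + 2 = 10

10


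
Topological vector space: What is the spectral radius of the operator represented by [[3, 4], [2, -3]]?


For a 2x2 matrix, eigenvalues satisfy lambda^2 - (trace)*lambda + det = 0
trace = 3 + -3 = 0
det = 3*-3 - 4*2 = -17
discriminant = 0^2 - 4*(-17) = 68
spectral radius = max |eigenvalue| = 4.1231

4.1231


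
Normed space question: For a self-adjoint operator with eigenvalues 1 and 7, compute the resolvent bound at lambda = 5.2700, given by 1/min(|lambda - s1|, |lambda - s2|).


dist(5.2700, {1, 7}) = min(|5.2700 - 1|, |5.2700 - 7|)
= min(4.2700, 1.7300) = 1.7300
Resolvent bound = 1/1.7300 = 0.5780

0.5780


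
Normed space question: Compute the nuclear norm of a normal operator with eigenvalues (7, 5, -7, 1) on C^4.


For a normal operator, singular values equal |eigenvalues|.
Trace norm = sum |lambda_i| = 7 + 5 + 7 + 1
= 20

20


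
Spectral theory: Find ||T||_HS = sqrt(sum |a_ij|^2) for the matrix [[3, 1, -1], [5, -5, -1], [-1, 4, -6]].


The Hilbert-Schmidt norm is sqrt(sum of squares of all entries).
Sum of squares = 3^2 + 1^2 + (-1)^2 + 5^2 + (-5)^2 + (-1)^2 + (-1)^2 + 4^2 + (-6)^2
= 9 + 1 + 1 + 25 + 25 + 1 + 1 + 16 + 36 = 115
||T||_HS = sqrt(115) = 10.7238

10.7238


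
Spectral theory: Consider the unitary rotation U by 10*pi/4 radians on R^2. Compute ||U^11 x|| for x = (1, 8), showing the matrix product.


U is a rotation by theta = 10*pi/4
U^11 = rotation by 11*theta = 110*pi/4 = 6*pi/4 (mod 2*pi)
cos(6*pi/4) = 0.0000, sin(6*pi/4) = -1.0000
U^11 x = (0.0000 * 1 - -1.0000 * 8, -1.0000 * 1 + 0.0000 * 8)
= (8.0000, -1.0000)
||U^11 x|| = sqrt(8.0000^2 + (-1.0000)^2) = sqrt(65.0000) = 8.0623

8.0623


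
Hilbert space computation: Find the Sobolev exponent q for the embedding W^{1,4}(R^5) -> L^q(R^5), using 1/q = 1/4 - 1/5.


Using the Sobolev embedding formula: 1/q = 1/p - k/n
1/q = 1/4 - 1/5 = 1/20
q = 1/(1/20) = 20

20.0000


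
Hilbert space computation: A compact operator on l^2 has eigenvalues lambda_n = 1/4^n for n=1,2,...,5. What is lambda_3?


The eigenvalue formula gives lambda_3 = 1/4^3
= 1/64
= 0.0156

0.0156


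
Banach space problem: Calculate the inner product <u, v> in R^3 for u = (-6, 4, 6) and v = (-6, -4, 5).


Computing the standard inner product <u, v> = sum u_i * v_i
= -6*-6 + 4*-4 + 6*5
= 36 + -16 + 30
= 50

50


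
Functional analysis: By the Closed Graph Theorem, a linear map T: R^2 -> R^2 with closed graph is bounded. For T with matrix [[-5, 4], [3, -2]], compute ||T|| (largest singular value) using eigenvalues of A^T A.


A^T A = [[34, -26], [-26, 20]]
trace(A^T A) = 54, det(A^T A) = 4
discriminant = 54^2 - 4*4 = 2900
Largest eigenvalue of A^T A = (trace + sqrt(disc))/2 = 53.9258
||T|| = sqrt(53.9258) = 7.3434

7.3434


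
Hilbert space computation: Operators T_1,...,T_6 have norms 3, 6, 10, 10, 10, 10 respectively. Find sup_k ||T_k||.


By the Uniform Boundedness Principle, the supremum of norms is finite.
sup_k ||T_k|| = max(3, 6, 10, 10, 10, 10) = 10

10


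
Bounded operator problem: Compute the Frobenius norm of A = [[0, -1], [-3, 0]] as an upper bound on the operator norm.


||A||_F^2 = sum a_ij^2
= 0^2 + (-1)^2 + (-3)^2 + 0^2
= 0 + 1 + 9 + 0 = 10
||A||_F = sqrt(10) = 3.1623

3.1623


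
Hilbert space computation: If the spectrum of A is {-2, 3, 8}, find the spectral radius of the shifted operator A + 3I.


Spectrum of A + 3I = {1, 6, 11}
Spectral radius = max |lambda| over the shifted spectrum
= max(1, 6, 11) = 11

11


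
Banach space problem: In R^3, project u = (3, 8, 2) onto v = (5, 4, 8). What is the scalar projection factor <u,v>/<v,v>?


Computing <u,v> = 3*5 + 8*4 + 2*8 = 63
Computing <v,v> = 5^2 + 4^2 + 8^2 = 105
Projection coefficient = 63/105 = 0.6000

0.6000


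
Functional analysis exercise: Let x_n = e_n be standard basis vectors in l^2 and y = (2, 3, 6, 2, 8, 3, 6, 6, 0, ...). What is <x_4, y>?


x_4 = e_4 is the standard basis vector with 1 in position 4.
<x_4, y> = y_4 = 2
As n -> infinity, <x_n, y> -> 0, confirming weak convergence of (x_n) to 0.

2


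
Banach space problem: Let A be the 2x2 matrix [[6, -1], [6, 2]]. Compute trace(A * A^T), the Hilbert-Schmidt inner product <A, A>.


trace(A * A^T) = sum of squares of all entries
= 6^2 + (-1)^2 + 6^2 + 2^2
= 36 + 1 + 36 + 4
= 77

77


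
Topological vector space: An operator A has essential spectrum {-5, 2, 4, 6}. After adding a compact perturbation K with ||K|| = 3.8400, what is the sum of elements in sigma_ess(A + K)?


By Weyl's theorem, the essential spectrum is invariant under compact perturbations.
sigma_ess(A + K) = sigma_ess(A) = {-5, 2, 4, 6}
Sum = -5 + 2 + 4 + 6 = 7

7


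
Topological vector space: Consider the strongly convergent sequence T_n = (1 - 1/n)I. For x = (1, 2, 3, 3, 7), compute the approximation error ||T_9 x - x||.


T_9 x - x = (1 - 1/9)x - x = -x/9
||x|| = sqrt(72) = 8.4853
||T_9 x - x|| = ||x||/9 = 8.4853/9 = 0.9428

0.9428


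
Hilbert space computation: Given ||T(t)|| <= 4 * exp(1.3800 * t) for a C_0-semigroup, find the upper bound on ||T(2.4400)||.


||T(2.4400)|| <= 4 * exp(1.3800 * 2.4400)
= 4 * exp(3.3672)
= 4 * 28.9972
= 115.9889

115.9889


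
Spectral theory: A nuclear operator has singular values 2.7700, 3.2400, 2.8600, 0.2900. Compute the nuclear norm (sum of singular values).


The nuclear norm is the sum of all singular values.
||T||_1 = 2.7700 + 3.2400 + 2.8600 + 0.2900
= 9.1600

9.1600


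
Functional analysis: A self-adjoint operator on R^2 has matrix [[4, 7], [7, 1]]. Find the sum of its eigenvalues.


For a self-adjoint (symmetric) matrix, the eigenvalues are real.
The sum of eigenvalues equals the trace of the matrix.
trace = 4 + 1 = 5

5


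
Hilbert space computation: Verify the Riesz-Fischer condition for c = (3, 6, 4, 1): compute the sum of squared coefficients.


sum |c_n|^2 = 3^2 + 6^2 + 4^2 + 1^2
= 9 + 36 + 16 + 1
= 62

62


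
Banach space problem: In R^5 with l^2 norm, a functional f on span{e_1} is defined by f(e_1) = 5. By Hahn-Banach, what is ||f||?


The norm of f is given by ||f|| = sup_{||x||=1} |f(x)|.
On span{e_1}, ||e_1|| = 1, so ||f|| = |f(e_1)| / ||e_1||
= |5| / 1 = 5.0000

5.0000


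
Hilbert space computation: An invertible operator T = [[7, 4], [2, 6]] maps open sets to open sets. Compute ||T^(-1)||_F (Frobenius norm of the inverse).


det(T) = 7*6 - 4*2 = 34
T^(-1) = (1/34) * [[6, -4], [-2, 7]] = [[0.1765, -0.1176], [-0.0588, 0.2059]]
||T^(-1)||_F^2 = 0.1765^2 + (-0.1176)^2 + (-0.0588)^2 + 0.2059^2 = 0.0908
||T^(-1)||_F = sqrt(0.0908) = 0.3014

0.3014


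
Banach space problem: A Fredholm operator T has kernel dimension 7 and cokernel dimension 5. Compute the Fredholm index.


The Fredholm index is defined as ind(T) = dim(ker T) - dim(coker T)
= 7 - 5
= 2

2


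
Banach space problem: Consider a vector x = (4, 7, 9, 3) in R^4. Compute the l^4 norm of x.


The l^4 norm = (sum |x_i|^4)^(1/4)
Sum of 4th powers = 256 + 2401 + 6561 + 81 = 9299
||x||_4 = (9299)^(1/4) = 9.8199

9.8199


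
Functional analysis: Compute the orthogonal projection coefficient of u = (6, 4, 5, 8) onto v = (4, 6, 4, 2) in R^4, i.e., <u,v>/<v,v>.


Computing <u,v> = 6*4 + 4*6 + 5*4 + 8*2 = 84
Computing <v,v> = 4^2 + 6^2 + 4^2 + 2^2 = 72
Projection coefficient = 84/72 = 1.1667

1.1667


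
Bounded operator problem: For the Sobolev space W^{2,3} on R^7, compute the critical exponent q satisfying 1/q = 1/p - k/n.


Using the Sobolev embedding formula: 1/q = 1/p - k/n
1/q = 1/3 - 2/7 = 1/21
q = 1/(1/21) = 21

21.0000


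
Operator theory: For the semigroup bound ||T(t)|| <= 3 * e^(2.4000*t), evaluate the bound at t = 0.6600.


||T(0.6600)|| <= 3 * exp(2.4000 * 0.6600)
= 3 * exp(1.5840)
= 3 * 4.8744
= 14.6232

14.6232


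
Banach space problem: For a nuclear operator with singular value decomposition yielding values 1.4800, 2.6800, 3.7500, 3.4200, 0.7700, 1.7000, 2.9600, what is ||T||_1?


The nuclear norm is the sum of all singular values.
||T||_1 = 1.4800 + 2.6800 + 3.7500 + 3.4200 + 0.7700 + 1.7000 + 2.9600
= 16.7600

16.7600


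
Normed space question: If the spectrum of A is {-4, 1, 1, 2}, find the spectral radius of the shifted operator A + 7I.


Spectrum of A + 7I = {3, 8, 8, 9}
Spectral radius = max |lambda| over the shifted spectrum
= max(3, 8, 8, 9) = 9

9


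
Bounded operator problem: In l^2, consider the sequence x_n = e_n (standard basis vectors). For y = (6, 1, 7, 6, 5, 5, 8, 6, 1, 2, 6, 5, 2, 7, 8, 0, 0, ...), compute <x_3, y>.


x_3 = e_3 is the standard basis vector with 1 in position 3.
<x_3, y> = y_3 = 7
As n -> infinity, <x_n, y> -> 0, confirming weak convergence of (x_n) to 0.

7


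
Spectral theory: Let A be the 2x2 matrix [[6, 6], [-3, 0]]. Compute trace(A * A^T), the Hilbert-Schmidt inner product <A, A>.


trace(A * A^T) = sum of squares of all entries
= 6^2 + 6^2 + (-3)^2 + 0^2
= 36 + 36 + 9 + 0
= 81

81


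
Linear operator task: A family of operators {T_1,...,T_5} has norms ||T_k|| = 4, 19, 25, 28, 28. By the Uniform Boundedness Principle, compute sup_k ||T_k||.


By the Uniform Boundedness Principle, the supremum of norms is finite.
sup_k ||T_k|| = max(4, 19, 25, 28, 28) = 28

28


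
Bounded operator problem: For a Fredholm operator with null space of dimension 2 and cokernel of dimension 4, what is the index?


The Fredholm index is defined as ind(T) = dim(ker T) - dim(coker T)
= 2 - 4
= -2

-2


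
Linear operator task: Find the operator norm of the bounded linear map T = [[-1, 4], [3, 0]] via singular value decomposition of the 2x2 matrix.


A^T A = [[10, -4], [-4, 16]]
trace(A^T A) = 26, det(A^T A) = 144
discriminant = 26^2 - 4*144 = 100
Largest eigenvalue of A^T A = (trace + sqrt(disc))/2 = 18.0000
||T|| = sqrt(18.0000) = 4.2426

4.2426


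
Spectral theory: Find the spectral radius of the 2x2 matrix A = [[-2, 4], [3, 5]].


For a 2x2 matrix, eigenvalues satisfy lambda^2 - (trace)*lambda + det = 0
trace = -2 + 5 = 3
det = -2*5 - 4*3 = -22
discriminant = 3^2 - 4*(-22) = 97
spectral radius = max |eigenvalue| = 6.4244

6.4244


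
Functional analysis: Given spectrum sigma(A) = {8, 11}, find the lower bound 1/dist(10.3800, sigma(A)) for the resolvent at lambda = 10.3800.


dist(10.3800, {8, 11}) = min(|10.3800 - 8|, |10.3800 - 11|)
= min(2.3800, 0.6200) = 0.6200
Resolvent bound = 1/0.6200 = 1.6129

1.6129


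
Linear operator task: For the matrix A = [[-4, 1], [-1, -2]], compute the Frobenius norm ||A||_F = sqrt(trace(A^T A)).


||A||_F^2 = sum a_ij^2
= (-4)^2 + 1^2 + (-1)^2 + (-2)^2
= 16 + 1 + 1 + 4 = 22
||A||_F = sqrt(22) = 4.6904

4.6904


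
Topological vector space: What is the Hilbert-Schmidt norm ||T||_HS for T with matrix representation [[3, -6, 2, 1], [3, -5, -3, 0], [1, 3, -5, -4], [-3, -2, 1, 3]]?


The Hilbert-Schmidt norm is sqrt(sum of squares of all entries).
Sum of squares = 3^2 + (-6)^2 + 2^2 + 1^2 + 3^2 + (-5)^2 + (-3)^2 + 0^2 + 1^2 + 3^2 + (-5)^2 + (-4)^2 + (-3)^2 + (-2)^2 + 1^2 + 3^2
= 9 + 36 + 4 + 1 + 9 + 25 + 9 + 0 + 1 + 9 + 25 + 16 + 9 + 4 + 1 + 9 = 167
||T||_HS = sqrt(167) = 12.9228

12.9228


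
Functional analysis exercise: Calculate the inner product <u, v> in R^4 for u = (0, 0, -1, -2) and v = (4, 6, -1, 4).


Computing the standard inner product <u, v> = sum u_i * v_i
= 0*4 + 0*6 + -1*-1 + -2*4
= 0 + 0 + 1 + -8
= -7

-7


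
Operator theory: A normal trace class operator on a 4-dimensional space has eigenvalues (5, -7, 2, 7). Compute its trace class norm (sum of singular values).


For a normal operator, singular values equal |eigenvalues|.
Trace norm = sum |lambda_i| = 5 + 7 + 2 + 7
= 21

21


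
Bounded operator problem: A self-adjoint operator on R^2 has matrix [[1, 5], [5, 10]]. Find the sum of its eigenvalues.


For a self-adjoint (symmetric) matrix, the eigenvalues are real.
The sum of eigenvalues equals the trace of the matrix.
trace = 1 + 10 = 11

11


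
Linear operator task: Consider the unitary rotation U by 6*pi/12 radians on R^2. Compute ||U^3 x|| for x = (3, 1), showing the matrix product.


U is a rotation by theta = 6*pi/12
U^3 = rotation by 3*theta = 18*pi/12
cos(18*pi/12) = 0.0000, sin(18*pi/12) = -1.0000
U^3 x = (0.0000 * 3 - -1.0000 * 1, -1.0000 * 3 + 0.0000 * 1)
= (1.0000, -3.0000)
||U^3 x|| = sqrt(1.0000^2 + (-3.0000)^2) = sqrt(10.0000) = 3.1623

3.1623


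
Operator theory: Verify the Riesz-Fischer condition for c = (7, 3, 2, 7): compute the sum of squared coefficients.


sum |c_n|^2 = 7^2 + 3^2 + 2^2 + 7^2
= 49 + 9 + 4 + 49
= 111

111


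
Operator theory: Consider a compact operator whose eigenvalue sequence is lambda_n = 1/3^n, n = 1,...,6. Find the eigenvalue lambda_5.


The eigenvalue formula gives lambda_5 = 1/3^5
= 1/243
= 0.0041

0.0041


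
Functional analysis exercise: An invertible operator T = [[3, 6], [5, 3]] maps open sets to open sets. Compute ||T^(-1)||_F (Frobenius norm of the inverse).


det(T) = 3*3 - 6*5 = -21
T^(-1) = (1/-21) * [[3, -6], [-5, 3]] = [[-0.1429, 0.2857], [0.2381, -0.1429]]
||T^(-1)||_F^2 = (-0.1429)^2 + 0.2857^2 + 0.2381^2 + (-0.1429)^2 = 0.1791
||T^(-1)||_F = sqrt(0.1791) = 0.4232

0.4232


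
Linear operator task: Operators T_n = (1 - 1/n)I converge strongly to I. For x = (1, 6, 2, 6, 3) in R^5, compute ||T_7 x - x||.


T_7 x - x = (1 - 1/7)x - x = -x/7
||x|| = sqrt(86) = 9.2736
||T_7 x - x|| = ||x||/7 = 9.2736/7 = 1.3248

1.3248


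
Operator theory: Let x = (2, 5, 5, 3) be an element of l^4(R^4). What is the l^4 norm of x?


The l^4 norm = (sum |x_i|^4)^(1/4)
Sum of 4th powers = 16 + 625 + 625 + 81 = 1347
||x||_4 = (1347)^(1/4) = 6.0582

6.0582


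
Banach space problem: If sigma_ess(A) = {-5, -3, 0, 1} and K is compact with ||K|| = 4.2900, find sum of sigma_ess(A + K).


By Weyl's theorem, the essential spectrum is invariant under compact perturbations.
sigma_ess(A + K) = sigma_ess(A) = {-5, -3, 0, 1}
Sum = -5 + -3 + 0 + 1 = -7

-7


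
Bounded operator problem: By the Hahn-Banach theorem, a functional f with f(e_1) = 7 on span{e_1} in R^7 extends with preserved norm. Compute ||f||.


The norm of f is given by ||f|| = sup_{||x||=1} |f(x)|.
On span{e_1}, ||e_1|| = 1, so ||f|| = |f(e_1)| / ||e_1||
= |7| / 1 = 7.0000

7.0000


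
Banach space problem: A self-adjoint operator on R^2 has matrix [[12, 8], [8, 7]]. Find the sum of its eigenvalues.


For a self-adjoint (symmetric) matrix, the eigenvalues are real.
The sum of eigenvalues equals the trace of the matrix.
trace = 12 + 7 = 19

19


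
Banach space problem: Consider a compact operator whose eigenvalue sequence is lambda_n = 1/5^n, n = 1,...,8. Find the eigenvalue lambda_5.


The eigenvalue formula gives lambda_5 = 1/5^5
= 1/3125
= 3.2000e-04

3.2000e-04


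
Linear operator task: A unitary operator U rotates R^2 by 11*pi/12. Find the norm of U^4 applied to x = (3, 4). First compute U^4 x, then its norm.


U is a rotation by theta = 11*pi/12
U^4 = rotation by 4*theta = 44*pi/12 = 20*pi/12 (mod 2*pi)
cos(20*pi/12) = 0.5000, sin(20*pi/12) = -0.8660
U^4 x = (0.5000 * 3 - -0.8660 * 4, -0.8660 * 3 + 0.5000 * 4)
= (4.9641, -0.5981)
||U^4 x|| = sqrt(4.9641^2 + (-0.5981)^2) = sqrt(25.0000) = 5.0000

5.0000


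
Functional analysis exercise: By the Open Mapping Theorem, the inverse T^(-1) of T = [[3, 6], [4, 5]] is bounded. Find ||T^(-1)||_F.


det(T) = 3*5 - 6*4 = -9
T^(-1) = (1/-9) * [[5, -6], [-4, 3]] = [[-0.5556, 0.6667], [0.4444, -0.3333]]
||T^(-1)||_F^2 = (-0.5556)^2 + 0.6667^2 + 0.4444^2 + (-0.3333)^2 = 1.0617
||T^(-1)||_F = sqrt(1.0617) = 1.0304

1.0304


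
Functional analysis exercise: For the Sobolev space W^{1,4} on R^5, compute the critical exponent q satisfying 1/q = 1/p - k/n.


Using the Sobolev embedding formula: 1/q = 1/p - k/n
1/q = 1/4 - 1/5 = 1/20
q = 1/(1/20) = 20

20.0000


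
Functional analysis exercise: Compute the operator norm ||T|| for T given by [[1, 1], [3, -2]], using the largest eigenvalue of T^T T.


A^T A = [[10, -5], [-5, 5]]
trace(A^T A) = 15, det(A^T A) = 25
discriminant = 15^2 - 4*25 = 125
Largest eigenvalue of A^T A = (trace + sqrt(disc))/2 = 13.0902
||T|| = sqrt(13.0902) = 3.6180

3.6180


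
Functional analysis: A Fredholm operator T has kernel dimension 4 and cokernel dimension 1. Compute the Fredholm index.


The Fredholm index is defined as ind(T) = dim(ker T) - dim(coker T)
= 4 - 1
= 3

3


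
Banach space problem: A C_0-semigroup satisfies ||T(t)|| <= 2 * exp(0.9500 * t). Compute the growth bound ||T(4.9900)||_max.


||T(4.9900)|| <= 2 * exp(0.9500 * 4.9900)
= 2 * exp(4.7405)
= 2 * 114.4914
= 228.9829

228.9829


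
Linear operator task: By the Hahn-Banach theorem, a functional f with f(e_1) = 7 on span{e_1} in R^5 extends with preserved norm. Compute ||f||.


The norm of f is given by ||f|| = sup_{||x||=1} |f(x)|.
On span{e_1}, ||e_1|| = 1, so ||f|| = |f(e_1)| / ||e_1||
= |7| / 1 = 7.0000

7.0000


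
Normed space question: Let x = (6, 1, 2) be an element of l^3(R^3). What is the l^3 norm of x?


The l^3 norm = (sum |x_i|^3)^(1/3)
Sum of 3th powers = 216 + 1 + 8 = 225
||x||_3 = (225)^(1/3) = 6.0822

6.0822


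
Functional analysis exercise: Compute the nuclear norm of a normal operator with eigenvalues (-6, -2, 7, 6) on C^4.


For a normal operator, singular values equal |eigenvalues|.
Trace norm = sum |lambda_i| = 6 + 2 + 7 + 6
= 21

21


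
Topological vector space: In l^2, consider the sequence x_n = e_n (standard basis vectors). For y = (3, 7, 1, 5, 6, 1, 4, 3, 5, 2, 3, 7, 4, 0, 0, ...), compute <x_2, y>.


x_2 = e_2 is the standard basis vector with 1 in position 2.
<x_2, y> = y_2 = 7
As n -> infinity, <x_n, y> -> 0, confirming weak convergence of (x_n) to 0.

7
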